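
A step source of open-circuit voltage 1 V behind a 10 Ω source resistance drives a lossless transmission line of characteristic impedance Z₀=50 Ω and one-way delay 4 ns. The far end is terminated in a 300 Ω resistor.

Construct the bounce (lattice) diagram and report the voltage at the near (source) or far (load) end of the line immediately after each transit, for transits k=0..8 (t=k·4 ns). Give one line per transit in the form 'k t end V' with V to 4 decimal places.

0 0 source 0.8333
1 4 load 1.4286
2 8 source 1.0317
3 12 load 0.7483
4 16 source 0.9373
5 20 load 1.0722
6 24 source 0.9823
7 28 load 0.9180
8 32 source 0.9608

Γ_L=0.714286, Γ_S=-0.666667; launch V₁=1·50/60=0.833333
k=0 src: V=0.8333
k=1 load: inc=0.833333, refl=0.833333·0.714286=0.5952; V=0.000000+0.833333+0.595238=1.4286
k=2 src: inc=0.595238, refl=0.595238·-0.666667=-0.3968; V=0.833333+0.595238+-0.396825=1.0317
k=3 load: inc=-0.396825, refl=-0.396825·0.714286=-0.2834; V=1.428571+-0.396825+-0.283447=0.7483
k=4 src: inc=-0.283447, refl=-0.283447·-0.666667=0.1890; V=1.031746+-0.283447+0.188964=0.9373
k=5 load: inc=0.188964, refl=0.188964·0.714286=0.1350; V=0.748299+0.188964+0.134975=1.0722
k=6 src: inc=0.134975, refl=0.134975·-0.666667=-0.0900; V=0.937264+0.134975+-0.089983=0.9823
k=7 load: inc=-0.089983, refl=-0.089983·0.714286=-0.0643; V=1.072238+-0.089983+-0.064274=0.9180
k=8 src: inc=-0.064274, refl=-0.064274·-0.666667=0.0428; V=0.982255+-0.064274+0.042849=0.9608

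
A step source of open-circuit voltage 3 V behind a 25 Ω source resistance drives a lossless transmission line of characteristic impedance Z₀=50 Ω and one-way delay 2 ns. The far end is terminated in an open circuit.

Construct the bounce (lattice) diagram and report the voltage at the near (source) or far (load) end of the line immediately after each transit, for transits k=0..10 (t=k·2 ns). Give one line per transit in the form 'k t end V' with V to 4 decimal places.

0 0 source 2.0000
1 2 load 4.0000
2 4 source 3.3333
3 6 load 2.6667
4 8 source 2.8889
5 10 load 3.1111
6 12 source 3.0370
7 14 load 2.9630
8 16 source 2.9877
9 18 load 3.0123
10 20 source 3.0041

Γ_L=1.000000, Γ_S=-0.333333; launch V₁=3·50/75=2.000000
k=0 src: V=2.0000
k=1 load: inc=2.000000, refl=2.000000·1.000000=2.0000; V=0.000000+2.000000+2.000000=4.0000
k=2 src: inc=2.000000, refl=2.000000·-0.333333=-0.6667; V=2.000000+2.000000+-0.666667=3.3333
k=3 load: inc=-0.666667, refl=-0.666667·1.000000=-0.6667; V=4.000000+-0.666667+-0.666667=2.6667
k=4 src: inc=-0.666667, refl=-0.666667·-0.333333=0.2222; V=3.333333+-0.666667+0.222222=2.8889
k=5 load: inc=0.222222, refl=0.222222·1.000000=0.2222; V=2.666667+0.222222+0.222222=3.1111
k=6 src: inc=0.222222, refl=0.222222·-0.333333=-0.0741; V=2.888889+0.222222+-0.074074=3.0370
k=7 load: inc=-0.074074, refl=-0.074074·1.000000=-0.0741; V=3.111111+-0.074074+-0.074074=2.9630
k=8 src: inc=-0.074074, refl=-0.074074·-0.333333=0.0247; V=3.037037+-0.074074+0.024691=2.9877
k=9 load: inc=0.024691, refl=0.024691·1.000000=0.0247; V=2.962963+0.024691+0.024691=3.0123
k=10 src: inc=0.024691, refl=0.024691·-0.333333=-0.0082; V=2.987654+0.024691+-0.008230=3.0041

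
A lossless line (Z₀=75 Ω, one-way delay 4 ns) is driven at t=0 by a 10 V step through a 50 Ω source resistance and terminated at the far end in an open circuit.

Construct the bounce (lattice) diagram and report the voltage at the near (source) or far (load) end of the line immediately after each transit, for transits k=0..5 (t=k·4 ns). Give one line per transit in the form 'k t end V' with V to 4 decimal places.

0 0 source 6.0000
1 4 load 12.0000
2 8 source 10.8000
3 12 load 9.6000
4 16 source 9.8400
5 20 load 10.0800

Γ_L=1.000000, Γ_S=-0.200000; launch V₁=10·75/125=6.000000
k=0 src: V=6.0000
k=1 load: inc=6.000000, refl=6.000000·1.000000=6.0000; V=0.000000+6.000000+6.000000=12.0000
k=2 src: inc=6.000000, refl=6.000000·-0.200000=-1.2000; V=6.000000+6.000000+-1.200000=10.8000
k=3 load: inc=-1.200000, refl=-1.200000·1.000000=-1.2000; V=12.000000+-1.200000+-1.200000=9.6000
k=4 src: inc=-1.200000, refl=-1.200000·-0.200000=0.2400; V=10.800000+-1.200000+0.240000=9.8400
k=5 load: inc=0.240000, refl=0.240000·1.000000=0.2400; V=9.600000+0.240000+0.240000=10.0800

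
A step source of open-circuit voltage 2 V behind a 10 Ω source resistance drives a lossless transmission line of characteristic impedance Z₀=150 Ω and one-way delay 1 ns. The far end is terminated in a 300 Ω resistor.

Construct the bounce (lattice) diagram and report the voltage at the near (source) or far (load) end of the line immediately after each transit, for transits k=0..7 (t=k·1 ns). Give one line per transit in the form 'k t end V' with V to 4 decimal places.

Γ_L=0.333333, Γ_S=-0.875000; launch V₁=2·150/160=1.875000
k=0 src: V=1.8750
k=1 load: inc=1.875000, refl=1.875000·0.333333=0.6250; V=0.000000+1.875000+0.625000=2.5000
k=2 src: inc=0.625000, refl=0.625000·-0.875000=-0.5469; V=1.875000+0.625000+-0.546875=1.9531
k=3 load: inc=-0.546875, refl=-0.546875·0.333333=-0.1823; V=2.500000+-0.546875+-0.182292=1.7708
k=4 src: inc=-0.182292, refl=-0.182292·-0.875000=0.1595; V=1.953125+-0.182292+0.159505=1.9303
k=5 load: inc=0.159505, refl=0.159505·0.333333=0.0532; V=1.770833+0.159505+0.053168=1.9835
k=6 src: inc=0.053168, refl=0.053168·-0.875000=-0.0465; V=1.930339+0.053168+-0.046522=1.9370
k=7 load: inc=-0.046522, refl=-0.046522·0.333333=-0.0155; V=1.983507+-0.046522+-0.015507=1.9215

0 0 source 1.8750
1 1 load 2.5000
2 2 source 1.9531
3 3 load 1.7708
4 4 source 1.9303
5 5 load 1.9835
6 6 source 1.9370
7 7 load 1.9215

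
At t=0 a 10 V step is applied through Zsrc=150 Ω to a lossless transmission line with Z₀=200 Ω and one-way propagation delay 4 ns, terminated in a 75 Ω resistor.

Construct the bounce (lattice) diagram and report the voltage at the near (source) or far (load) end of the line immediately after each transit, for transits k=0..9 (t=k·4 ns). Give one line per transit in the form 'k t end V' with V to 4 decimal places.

Γ_L=-0.454545, Γ_S=-0.142857; launch V₁=10·200/350=5.714286
k=0 src: V=5.7143
k=1 load: inc=5.714286, refl=5.714286·-0.454545=-2.5974; V=0.000000+5.714286+-2.597403=3.1169
k=2 src: inc=-2.597403, refl=-2.597403·-0.142857=0.3711; V=5.714286+-2.597403+0.371058=3.4879
k=3 load: inc=0.371058, refl=0.371058·-0.454545=-0.1687; V=3.116883+0.371058+-0.168663=3.3193
k=4 src: inc=-0.168663, refl=-0.168663·-0.142857=0.0241; V=3.487941+-0.168663+0.024095=3.3434
k=5 load: inc=0.024095, refl=0.024095·-0.454545=-0.0110; V=3.319278+0.024095+-0.010952=3.3324
k=6 src: inc=-0.010952, refl=-0.010952·-0.142857=0.0016; V=3.343373+-0.010952+0.001565=3.3340
k=7 load: inc=0.001565, refl=0.001565·-0.454545=-0.0007; V=3.332421+0.001565+-0.000711=3.3333
k=8 src: inc=-0.000711, refl=-0.000711·-0.142857=0.0001; V=3.333985+-0.000711+0.000102=3.3334
k=9 load: inc=0.000102, refl=0.000102·-0.454545=-0.0000; V=3.333274+0.000102+-0.000046=3.3333

0 0 source 5.7143
1 4 load 3.1169
2 8 source 3.4879
3 12 load 3.3193
4 16 source 3.3434
5 20 load 3.3324
6 24 source 3.3340
7 28 load 3.3333
8 32 source 3.3334
9 36 load 3.3333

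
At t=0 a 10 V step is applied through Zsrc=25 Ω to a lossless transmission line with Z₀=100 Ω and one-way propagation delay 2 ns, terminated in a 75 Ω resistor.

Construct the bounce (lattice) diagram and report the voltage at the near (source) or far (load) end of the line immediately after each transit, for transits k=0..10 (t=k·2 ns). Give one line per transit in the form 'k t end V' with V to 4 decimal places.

Γ_L=-0.142857, Γ_S=-0.600000; launch V₁=10·100/125=8.000000
k=0 src: V=8.0000
k=1 load: inc=8.000000, refl=8.000000·-0.142857=-1.1429; V=0.000000+8.000000+-1.142857=6.8571
k=2 src: inc=-1.142857, refl=-1.142857·-0.600000=0.6857; V=8.000000+-1.142857+0.685714=7.5429
k=3 load: inc=0.685714, refl=0.685714·-0.142857=-0.0980; V=6.857143+0.685714+-0.097959=7.4449
k=4 src: inc=-0.097959, refl=-0.097959·-0.600000=0.0588; V=7.542857+-0.097959+0.058776=7.5037
k=5 load: inc=0.058776, refl=0.058776·-0.142857=-0.0084; V=7.444898+0.058776+-0.008397=7.4953
k=6 src: inc=-0.008397, refl=-0.008397·-0.600000=0.0050; V=7.503673+-0.008397+0.005038=7.5003
k=7 load: inc=0.005038, refl=0.005038·-0.142857=-0.0007; V=7.495277+0.005038+-0.000720=7.4996
k=8 src: inc=-0.000720, refl=-0.000720·-0.600000=0.0004; V=7.500315+-0.000720+0.000432=7.5000
k=9 load: inc=0.000432, refl=0.000432·-0.142857=-0.0001; V=7.499595+0.000432+-0.000062=7.5000
k=10 src: inc=-0.000062, refl=-0.000062·-0.600000=0.0000; V=7.500027+-0.000062+0.000037=7.5000

0 0 source 8.0000
1 2 load 6.8571
2 4 source 7.5429
3 6 load 7.4449
4 8 source 7.5037
5 10 load 7.4953
6 12 source 7.5003
7 14 load 7.4996
8 16 source 7.5000
9 18 load 7.5000
10 20 source 7.5000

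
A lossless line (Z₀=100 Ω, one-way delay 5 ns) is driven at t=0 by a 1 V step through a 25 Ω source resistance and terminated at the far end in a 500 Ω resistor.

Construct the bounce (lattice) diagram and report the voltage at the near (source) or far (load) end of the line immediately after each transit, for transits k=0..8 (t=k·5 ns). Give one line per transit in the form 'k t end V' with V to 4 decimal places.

0 0 source 0.8000
1 5 load 1.3333
2 10 source 1.0133
3 15 load 0.8000
4 20 source 0.9280
5 25 load 1.0133
6 30 source 0.9621
7 35 load 0.9280
8 40 source 0.9485

Γ_L=0.666667, Γ_S=-0.600000; launch V₁=1·100/125=0.800000
k=0 src: V=0.8000
k=1 load: inc=0.800000, refl=0.800000·0.666667=0.5333; V=0.000000+0.800000+0.533333=1.3333
k=2 src: inc=0.533333, refl=0.533333·-0.600000=-0.3200; V=0.800000+0.533333+-0.320000=1.0133
k=3 load: inc=-0.320000, refl=-0.320000·0.666667=-0.2133; V=1.333333+-0.320000+-0.213333=0.8000
k=4 src: inc=-0.213333, refl=-0.213333·-0.600000=0.1280; V=1.013333+-0.213333+0.128000=0.9280
k=5 load: inc=0.128000, refl=0.128000·0.666667=0.0853; V=0.800000+0.128000+0.085333=1.0133
k=6 src: inc=0.085333, refl=0.085333·-0.600000=-0.0512; V=0.928000+0.085333+-0.051200=0.9621
k=7 load: inc=-0.051200, refl=-0.051200·0.666667=-0.0341; V=1.013333+-0.051200+-0.034133=0.9280
k=8 src: inc=-0.034133, refl=-0.034133·-0.600000=0.0205; V=0.962133+-0.034133+0.020480=0.9485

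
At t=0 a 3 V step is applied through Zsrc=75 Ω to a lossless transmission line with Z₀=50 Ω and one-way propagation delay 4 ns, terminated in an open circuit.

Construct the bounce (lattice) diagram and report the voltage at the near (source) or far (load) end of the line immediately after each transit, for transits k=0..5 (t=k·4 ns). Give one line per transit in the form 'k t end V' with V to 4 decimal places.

Γ_L=1.000000, Γ_S=0.200000; launch V₁=3·50/125=1.200000
k=0 src: V=1.2000
k=1 load: inc=1.200000, refl=1.200000·1.000000=1.2000; V=0.000000+1.200000+1.200000=2.4000
k=2 src: inc=1.200000, refl=1.200000·0.200000=0.2400; V=1.200000+1.200000+0.240000=2.6400
k=3 load: inc=0.240000, refl=0.240000·1.000000=0.2400; V=2.400000+0.240000+0.240000=2.8800
k=4 src: inc=0.240000, refl=0.240000·0.200000=0.0480; V=2.640000+0.240000+0.048000=2.9280
k=5 load: inc=0.048000, refl=0.048000·1.000000=0.0480; V=2.880000+0.048000+0.048000=2.9760

0 0 source 1.2000
1 4 load 2.4000
2 8 source 2.6400
3 12 load 2.8800
4 16 source 2.9280
5 20 load 2.9760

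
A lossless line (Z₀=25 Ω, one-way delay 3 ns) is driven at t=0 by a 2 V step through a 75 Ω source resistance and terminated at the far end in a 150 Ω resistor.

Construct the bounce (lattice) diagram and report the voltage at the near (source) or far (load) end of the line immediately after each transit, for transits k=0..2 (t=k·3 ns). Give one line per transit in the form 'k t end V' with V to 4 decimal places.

0 0 source 0.5000
1 3 load 0.8571
2 6 source 1.0357

Γ_L=0.714286, Γ_S=0.500000; launch V₁=2·25/100=0.500000
k=0 src: V=0.5000
k=1 load: inc=0.500000, refl=0.500000·0.714286=0.3571; V=0.000000+0.500000+0.357143=0.8571
k=2 src: inc=0.357143, refl=0.357143·0.500000=0.1786; V=0.500000+0.357143+0.178571=1.0357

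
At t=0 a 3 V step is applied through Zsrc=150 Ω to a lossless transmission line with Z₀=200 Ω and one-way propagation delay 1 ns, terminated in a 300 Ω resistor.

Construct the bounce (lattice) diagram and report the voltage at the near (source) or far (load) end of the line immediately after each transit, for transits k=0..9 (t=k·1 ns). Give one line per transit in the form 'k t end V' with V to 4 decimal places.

0 0 source 1.7143
1 1 load 2.0571
2 2 source 2.0082
3 3 load 1.9984
4 4 source 1.9998
5 5 load 2.0000
6 6 source 2.0000
7 7 load 2.0000
8 8 source 2.0000
9 9 load 2.0000

Γ_L=0.200000, Γ_S=-0.142857; launch V₁=3·200/350=1.714286
k=0 src: V=1.7143
k=1 load: inc=1.714286, refl=1.714286·0.200000=0.3429; V=0.000000+1.714286+0.342857=2.0571
k=2 src: inc=0.342857, refl=0.342857·-0.142857=-0.0490; V=1.714286+0.342857+-0.048980=2.0082
k=3 load: inc=-0.048980, refl=-0.048980·0.200000=-0.0098; V=2.057143+-0.048980+-0.009796=1.9984
k=4 src: inc=-0.009796, refl=-0.009796·-0.142857=0.0014; V=2.008163+-0.009796+0.001399=1.9998
k=5 load: inc=0.001399, refl=0.001399·0.200000=0.0003; V=1.998367+0.001399+0.000280=2.0000
k=6 src: inc=0.000280, refl=0.000280·-0.142857=-0.0000; V=1.999767+0.000280+-0.000040=2.0000
k=7 load: inc=-0.000040, refl=-0.000040·0.200000=-0.0000; V=2.000047+-0.000040+-0.000008=2.0000
k=8 src: inc=-0.000008, refl=-0.000008·-0.142857=0.0000; V=2.000007+-0.000008+0.000001=2.0000
k=9 load: inc=0.000001, refl=0.000001·0.200000=0.0000; V=1.999999+0.000001+0.000000=2.0000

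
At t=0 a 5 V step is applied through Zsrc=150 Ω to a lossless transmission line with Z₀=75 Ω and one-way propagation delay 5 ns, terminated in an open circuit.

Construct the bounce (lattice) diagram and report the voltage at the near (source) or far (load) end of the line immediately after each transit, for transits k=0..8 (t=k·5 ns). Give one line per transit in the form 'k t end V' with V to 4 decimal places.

Γ_L=1.000000, Γ_S=0.333333; launch V₁=5·75/225=1.666667
k=0 src: V=1.6667
k=1 load: inc=1.666667, refl=1.666667·1.000000=1.6667; V=0.000000+1.666667+1.666667=3.3333
k=2 src: inc=1.666667, refl=1.666667·0.333333=0.5556; V=1.666667+1.666667+0.555556=3.8889
k=3 load: inc=0.555556, refl=0.555556·1.000000=0.5556; V=3.333333+0.555556+0.555556=4.4444
k=4 src: inc=0.555556, refl=0.555556·0.333333=0.1852; V=3.888889+0.555556+0.185185=4.6296
k=5 load: inc=0.185185, refl=0.185185·1.000000=0.1852; V=4.444444+0.185185+0.185185=4.8148
k=6 src: inc=0.185185, refl=0.185185·0.333333=0.0617; V=4.629630+0.185185+0.061728=4.8765
k=7 load: inc=0.061728, refl=0.061728·1.000000=0.0617; V=4.814815+0.061728+0.061728=4.9383
k=8 src: inc=0.061728, refl=0.061728·0.333333=0.0206; V=4.876543+0.061728+0.020576=4.9588

0 0 source 1.6667
1 5 load 3.3333
2 10 source 3.8889
3 15 load 4.4444
4 20 source 4.6296
5 25 load 4.8148
6 30 source 4.8765
7 35 load 4.9383
8 40 source 4.9588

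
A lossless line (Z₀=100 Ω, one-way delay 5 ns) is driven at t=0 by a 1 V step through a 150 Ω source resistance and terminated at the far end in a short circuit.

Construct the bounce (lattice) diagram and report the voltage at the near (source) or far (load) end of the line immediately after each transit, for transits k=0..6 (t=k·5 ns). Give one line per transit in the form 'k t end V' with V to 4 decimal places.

Γ_L=-1.000000, Γ_S=0.200000; launch V₁=1·100/250=0.400000
k=0 src: V=0.4000
k=1 load: inc=0.400000, refl=0.400000·-1.000000=-0.4000; V=0.000000+0.400000+-0.400000=0.0000
k=2 src: inc=-0.400000, refl=-0.400000·0.200000=-0.0800; V=0.400000+-0.400000+-0.080000=-0.0800
k=3 load: inc=-0.080000, refl=-0.080000·-1.000000=0.0800; V=0.000000+-0.080000+0.080000=0.0000
k=4 src: inc=0.080000, refl=0.080000·0.200000=0.0160; V=-0.080000+0.080000+0.016000=0.0160
k=5 load: inc=0.016000, refl=0.016000·-1.000000=-0.0160; V=0.000000+0.016000+-0.016000=0.0000
k=6 src: inc=-0.016000, refl=-0.016000·0.200000=-0.0032; V=0.016000+-0.016000+-0.003200=-0.0032

0 0 source 0.4000
1 5 load 0.0000
2 10 source -0.0800
3 15 load 0.0000
4 20 source 0.0160
5 25 load 0.0000
6 30 source -0.0032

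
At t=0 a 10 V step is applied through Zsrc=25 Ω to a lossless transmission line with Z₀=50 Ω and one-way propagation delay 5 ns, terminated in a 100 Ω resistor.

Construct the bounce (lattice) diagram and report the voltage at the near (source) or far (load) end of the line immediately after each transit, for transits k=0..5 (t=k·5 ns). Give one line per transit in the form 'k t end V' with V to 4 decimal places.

Γ_L=0.333333, Γ_S=-0.333333; launch V₁=10·50/75=6.666667
k=0 src: V=6.6667
k=1 load: inc=6.666667, refl=6.666667·0.333333=2.2222; V=0.000000+6.666667+2.222222=8.8889
k=2 src: inc=2.222222, refl=2.222222·-0.333333=-0.7407; V=6.666667+2.222222+-0.740741=8.1481
k=3 load: inc=-0.740741, refl=-0.740741·0.333333=-0.2469; V=8.888889+-0.740741+-0.246914=7.9012
k=4 src: inc=-0.246914, refl=-0.246914·-0.333333=0.0823; V=8.148148+-0.246914+0.082305=7.9835
k=5 load: inc=0.082305, refl=0.082305·0.333333=0.0274; V=7.901235+0.082305+0.027435=8.0110

0 0 source 6.6667
1 5 load 8.8889
2 10 source 8.1481
3 15 load 7.9012
4 20 source 7.9835
5 25 load 8.0110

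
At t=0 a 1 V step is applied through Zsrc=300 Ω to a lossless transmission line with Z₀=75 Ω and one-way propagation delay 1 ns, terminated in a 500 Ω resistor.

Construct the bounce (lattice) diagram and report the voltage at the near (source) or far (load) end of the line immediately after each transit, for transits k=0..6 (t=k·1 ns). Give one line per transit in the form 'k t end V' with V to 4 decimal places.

Γ_L=0.739130, Γ_S=0.600000; launch V₁=1·75/375=0.200000
k=0 src: V=0.2000
k=1 load: inc=0.200000, refl=0.200000·0.739130=0.1478; V=0.000000+0.200000+0.147826=0.3478
k=2 src: inc=0.147826, refl=0.147826·0.600000=0.0887; V=0.200000+0.147826+0.088696=0.4365
k=3 load: inc=0.088696, refl=0.088696·0.739130=0.0656; V=0.347826+0.088696+0.065558=0.5021
k=4 src: inc=0.065558, refl=0.065558·0.600000=0.0393; V=0.436522+0.065558+0.039335=0.5414
k=5 load: inc=0.039335, refl=0.039335·0.739130=0.0291; V=0.502079+0.039335+0.029073=0.5705
k=6 src: inc=0.029073, refl=0.029073·0.600000=0.0174; V=0.541414+0.029073+0.017444=0.5879

0 0 source 0.2000
1 1 load 0.3478
2 2 source 0.4365
3 3 load 0.5021
4 4 source 0.5414
5 5 load 0.5705
6 6 source 0.5879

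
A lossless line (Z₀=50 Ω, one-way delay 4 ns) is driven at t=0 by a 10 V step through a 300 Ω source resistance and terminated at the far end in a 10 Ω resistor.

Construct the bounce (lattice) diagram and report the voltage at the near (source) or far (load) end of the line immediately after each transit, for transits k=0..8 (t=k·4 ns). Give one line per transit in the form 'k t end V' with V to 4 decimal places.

Γ_L=-0.666667, Γ_S=0.714286; launch V₁=10·50/350=1.428571
k=0 src: V=1.4286
k=1 load: inc=1.428571, refl=1.428571·-0.666667=-0.9524; V=0.000000+1.428571+-0.952381=0.4762
k=2 src: inc=-0.952381, refl=-0.952381·0.714286=-0.6803; V=1.428571+-0.952381+-0.680272=-0.2041
k=3 load: inc=-0.680272, refl=-0.680272·-0.666667=0.4535; V=0.476190+-0.680272+0.453515=0.2494
k=4 src: inc=0.453515, refl=0.453515·0.714286=0.3239; V=-0.204082+0.453515+0.323939=0.5734
k=5 load: inc=0.323939, refl=0.323939·-0.666667=-0.2160; V=0.249433+0.323939+-0.215959=0.3574
k=6 src: inc=-0.215959, refl=-0.215959·0.714286=-0.1543; V=0.573372+-0.215959+-0.154257=0.2032
k=7 load: inc=-0.154257, refl=-0.154257·-0.666667=0.1028; V=0.357413+-0.154257+0.102838=0.3060
k=8 src: inc=0.102838, refl=0.102838·0.714286=0.0735; V=0.203156+0.102838+0.073456=0.3794

0 0 source 1.4286
1 4 load 0.4762
2 8 source -0.2041
3 12 load 0.2494
4 16 source 0.5734
5 20 load 0.3574
6 24 source 0.2032
7 28 load 0.3060
8 32 source 0.3794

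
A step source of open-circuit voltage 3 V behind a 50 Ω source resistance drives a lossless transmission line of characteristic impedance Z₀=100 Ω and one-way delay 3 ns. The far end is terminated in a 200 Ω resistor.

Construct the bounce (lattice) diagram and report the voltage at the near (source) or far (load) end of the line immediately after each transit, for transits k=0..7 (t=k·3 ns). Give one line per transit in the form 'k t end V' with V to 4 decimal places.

0 0 source 2.0000
1 3 load 2.6667
2 6 source 2.4444
3 9 load 2.3704
4 12 source 2.3951
5 15 load 2.4033
6 18 source 2.4005
7 21 load 2.3996

Γ_L=0.333333, Γ_S=-0.333333; launch V₁=3·100/150=2.000000
k=0 src: V=2.0000
k=1 load: inc=2.000000, refl=2.000000·0.333333=0.6667; V=0.000000+2.000000+0.666667=2.6667
k=2 src: inc=0.666667, refl=0.666667·-0.333333=-0.2222; V=2.000000+0.666667+-0.222222=2.4444
k=3 load: inc=-0.222222, refl=-0.222222·0.333333=-0.0741; V=2.666667+-0.222222+-0.074074=2.3704
k=4 src: inc=-0.074074, refl=-0.074074·-0.333333=0.0247; V=2.444444+-0.074074+0.024691=2.3951
k=5 load: inc=0.024691, refl=0.024691·0.333333=0.0082; V=2.370370+0.024691+0.008230=2.4033
k=6 src: inc=0.008230, refl=0.008230·-0.333333=-0.0027; V=2.395062+0.008230+-0.002743=2.4005
k=7 load: inc=-0.002743, refl=-0.002743·0.333333=-0.0009; V=2.403292+-0.002743+-0.000914=2.3996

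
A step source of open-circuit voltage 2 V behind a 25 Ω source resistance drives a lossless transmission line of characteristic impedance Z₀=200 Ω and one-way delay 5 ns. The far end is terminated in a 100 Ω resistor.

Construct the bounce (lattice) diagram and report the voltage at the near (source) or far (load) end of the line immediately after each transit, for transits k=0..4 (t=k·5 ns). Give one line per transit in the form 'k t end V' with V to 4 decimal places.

Γ_L=-0.333333, Γ_S=-0.777778; launch V₁=2·200/225=1.777778
k=0 src: V=1.7778
k=1 load: inc=1.777778, refl=1.777778·-0.333333=-0.5926; V=0.000000+1.777778+-0.592593=1.1852
k=2 src: inc=-0.592593, refl=-0.592593·-0.777778=0.4609; V=1.777778+-0.592593+0.460905=1.6461
k=3 load: inc=0.460905, refl=0.460905·-0.333333=-0.1536; V=1.185185+0.460905+-0.153635=1.4925
k=4 src: inc=-0.153635, refl=-0.153635·-0.777778=0.1195; V=1.646091+-0.153635+0.119494=1.6119

0 0 source 1.7778
1 5 load 1.1852
2 10 source 1.6461
3 15 load 1.4925
4 20 source 1.6119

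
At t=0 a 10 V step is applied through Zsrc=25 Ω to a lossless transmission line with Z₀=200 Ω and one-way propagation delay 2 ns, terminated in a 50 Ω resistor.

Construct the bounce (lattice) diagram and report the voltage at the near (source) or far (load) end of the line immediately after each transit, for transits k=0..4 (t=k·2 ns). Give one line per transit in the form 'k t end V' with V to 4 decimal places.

Γ_L=-0.600000, Γ_S=-0.777778; launch V₁=10·200/225=8.888889
k=0 src: V=8.8889
k=1 load: inc=8.888889, refl=8.888889·-0.600000=-5.3333; V=0.000000+8.888889+-5.333333=3.5556
k=2 src: inc=-5.333333, refl=-5.333333·-0.777778=4.1481; V=8.888889+-5.333333+4.148148=7.7037
k=3 load: inc=4.148148, refl=4.148148·-0.600000=-2.4889; V=3.555556+4.148148+-2.488889=5.2148
k=4 src: inc=-2.488889, refl=-2.488889·-0.777778=1.9358; V=7.703704+-2.488889+1.935802=7.1506

0 0 source 8.8889
1 2 load 3.5556
2 4 source 7.7037
3 6 load 5.2148
4 8 source 7.1506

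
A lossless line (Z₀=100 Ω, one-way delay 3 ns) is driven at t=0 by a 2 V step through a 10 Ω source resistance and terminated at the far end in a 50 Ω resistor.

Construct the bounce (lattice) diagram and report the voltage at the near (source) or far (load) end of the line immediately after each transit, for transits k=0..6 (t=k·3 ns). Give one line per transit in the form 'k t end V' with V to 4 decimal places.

0 0 source 1.8182
1 3 load 1.2121
2 6 source 1.7080
3 9 load 1.5427
4 12 source 1.6779
5 15 load 1.6329
6 18 source 1.6697

Γ_L=-0.333333, Γ_S=-0.818182; launch V₁=2·100/110=1.818182
k=0 src: V=1.8182
k=1 load: inc=1.818182, refl=1.818182·-0.333333=-0.6061; V=0.000000+1.818182+-0.606061=1.2121
k=2 src: inc=-0.606061, refl=-0.606061·-0.818182=0.4959; V=1.818182+-0.606061+0.495868=1.7080
k=3 load: inc=0.495868, refl=0.495868·-0.333333=-0.1653; V=1.212121+0.495868+-0.165289=1.5427
k=4 src: inc=-0.165289, refl=-0.165289·-0.818182=0.1352; V=1.707989+-0.165289+0.135237=1.6779
k=5 load: inc=0.135237, refl=0.135237·-0.333333=-0.0451; V=1.542700+0.135237+-0.045079=1.6329
k=6 src: inc=-0.045079, refl=-0.045079·-0.818182=0.0369; V=1.677936+-0.045079+0.036883=1.6697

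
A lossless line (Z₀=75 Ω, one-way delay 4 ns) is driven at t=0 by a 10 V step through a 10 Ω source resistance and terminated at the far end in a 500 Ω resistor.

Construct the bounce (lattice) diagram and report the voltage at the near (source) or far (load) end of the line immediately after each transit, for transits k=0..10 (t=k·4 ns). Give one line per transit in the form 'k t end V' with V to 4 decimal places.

0 0 source 8.8235
1 4 load 15.3453
2 8 source 10.3581
3 12 load 6.6719
4 16 source 9.4907
5 20 load 11.5742
6 24 source 9.9810
7 28 load 8.8033
8 32 source 9.7039
9 36 load 10.3695
10 40 source 9.8605

Γ_L=0.739130, Γ_S=-0.764706; launch V₁=10·75/85=8.823529
k=0 src: V=8.8235
k=1 load: inc=8.823529, refl=8.823529·0.739130=6.5217; V=0.000000+8.823529+6.521739=15.3453
k=2 src: inc=6.521739, refl=6.521739·-0.764706=-4.9872; V=8.823529+6.521739+-4.987212=10.3581
k=3 load: inc=-4.987212, refl=-4.987212·0.739130=-3.6862; V=15.345269+-4.987212+-3.686200=6.6719
k=4 src: inc=-3.686200, refl=-3.686200·-0.764706=2.8189; V=10.358056+-3.686200+2.818859=9.4907
k=5 load: inc=2.818859, refl=2.818859·0.739130=2.0835; V=6.671856+2.818859+2.083505=11.5742
k=6 src: inc=2.083505, refl=2.083505·-0.764706=-1.5933; V=9.490715+2.083505+-1.593268=9.9810
k=7 load: inc=-1.593268, refl=-1.593268·0.739130=-1.1776; V=11.574220+-1.593268+-1.177633=8.8033
k=8 src: inc=-1.177633, refl=-1.177633·-0.764706=0.9005; V=9.980951+-1.177633+0.900543=9.7039
k=9 load: inc=0.900543, refl=0.900543·0.739130=0.6656; V=8.803318+0.900543+0.665619=10.3695
k=10 src: inc=0.665619, refl=0.665619·-0.764706=-0.5090; V=9.703861+0.665619+-0.509003=9.8605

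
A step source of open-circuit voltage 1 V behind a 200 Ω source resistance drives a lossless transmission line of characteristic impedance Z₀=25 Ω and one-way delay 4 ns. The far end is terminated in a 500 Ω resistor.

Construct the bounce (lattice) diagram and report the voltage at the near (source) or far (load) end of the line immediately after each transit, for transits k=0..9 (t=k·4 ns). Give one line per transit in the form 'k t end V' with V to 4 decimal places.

Γ_L=0.904762, Γ_S=0.777778; launch V₁=1·25/225=0.111111
k=0 src: V=0.1111
k=1 load: inc=0.111111, refl=0.111111·0.904762=0.1005; V=0.000000+0.111111+0.100529=0.2116
k=2 src: inc=0.100529, refl=0.100529·0.777778=0.0782; V=0.111111+0.100529+0.078189=0.2898
k=3 load: inc=0.078189, refl=0.078189·0.904762=0.0707; V=0.211640+0.078189+0.070743=0.3606
k=4 src: inc=0.070743, refl=0.070743·0.777778=0.0550; V=0.289830+0.070743+0.055022=0.4156
k=5 load: inc=0.055022, refl=0.055022·0.904762=0.0498; V=0.360572+0.055022+0.049782=0.4654
k=6 src: inc=0.049782, refl=0.049782·0.777778=0.0387; V=0.415594+0.049782+0.038719=0.5041
k=7 load: inc=0.038719, refl=0.038719·0.904762=0.0350; V=0.465376+0.038719+0.035032=0.5391
k=8 src: inc=0.035032, refl=0.035032·0.777778=0.0272; V=0.504095+0.035032+0.027247=0.5664
k=9 load: inc=0.027247, refl=0.027247·0.904762=0.0247; V=0.539127+0.027247+0.024652=0.5910

0 0 source 0.1111
1 4 load 0.2116
2 8 source 0.2898
3 12 load 0.3606
4 16 source 0.4156
5 20 load 0.4654
6 24 source 0.5041
7 28 load 0.5391
8 32 source 0.5664
9 36 load 0.5910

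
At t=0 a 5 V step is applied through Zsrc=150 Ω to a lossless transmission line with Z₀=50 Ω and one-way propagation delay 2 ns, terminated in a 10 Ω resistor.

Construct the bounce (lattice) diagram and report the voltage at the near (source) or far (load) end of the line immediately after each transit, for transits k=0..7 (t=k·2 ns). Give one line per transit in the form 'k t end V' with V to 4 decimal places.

Γ_L=-0.666667, Γ_S=0.500000; launch V₁=5·50/200=1.250000
k=0 src: V=1.2500
k=1 load: inc=1.250000, refl=1.250000·-0.666667=-0.8333; V=0.000000+1.250000+-0.833333=0.4167
k=2 src: inc=-0.833333, refl=-0.833333·0.500000=-0.4167; V=1.250000+-0.833333+-0.416667=0.0000
k=3 load: inc=-0.416667, refl=-0.416667·-0.666667=0.2778; V=0.416667+-0.416667+0.277778=0.2778
k=4 src: inc=0.277778, refl=0.277778·0.500000=0.1389; V=0.000000+0.277778+0.138889=0.4167
k=5 load: inc=0.138889, refl=0.138889·-0.666667=-0.0926; V=0.277778+0.138889+-0.092593=0.3241
k=6 src: inc=-0.092593, refl=-0.092593·0.500000=-0.0463; V=0.416667+-0.092593+-0.046296=0.2778
k=7 load: inc=-0.046296, refl=-0.046296·-0.666667=0.0309; V=0.324074+-0.046296+0.030864=0.3086

0 0 source 1.2500
1 2 load 0.4167
2 4 source 0.0000
3 6 load 0.2778
4 8 source 0.4167
5 10 load 0.3241
6 12 source 0.2778
7 14 load 0.3086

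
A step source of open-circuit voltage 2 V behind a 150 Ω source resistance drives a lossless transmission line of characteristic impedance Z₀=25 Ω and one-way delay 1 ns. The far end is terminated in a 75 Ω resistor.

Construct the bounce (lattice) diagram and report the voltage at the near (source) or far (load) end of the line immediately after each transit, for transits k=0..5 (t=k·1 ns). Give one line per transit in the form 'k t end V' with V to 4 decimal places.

Γ_L=0.500000, Γ_S=0.714286; launch V₁=2·25/175=0.285714
k=0 src: V=0.2857
k=1 load: inc=0.285714, refl=0.285714·0.500000=0.1429; V=0.000000+0.285714+0.142857=0.4286
k=2 src: inc=0.142857, refl=0.142857·0.714286=0.1020; V=0.285714+0.142857+0.102041=0.5306
k=3 load: inc=0.102041, refl=0.102041·0.500000=0.0510; V=0.428571+0.102041+0.051020=0.5816
k=4 src: inc=0.051020, refl=0.051020·0.714286=0.0364; V=0.530612+0.051020+0.036443=0.6181
k=5 load: inc=0.036443, refl=0.036443·0.500000=0.0182; V=0.581633+0.036443+0.018222=0.6363

0 0 source 0.2857
1 1 load 0.4286
2 2 source 0.5306
3 3 load 0.5816
4 4 source 0.6181
5 5 load 0.6363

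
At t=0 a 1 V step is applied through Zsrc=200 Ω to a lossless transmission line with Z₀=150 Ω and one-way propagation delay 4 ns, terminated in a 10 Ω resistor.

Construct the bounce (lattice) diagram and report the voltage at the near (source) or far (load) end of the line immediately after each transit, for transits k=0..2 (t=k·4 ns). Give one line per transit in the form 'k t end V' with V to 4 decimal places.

0 0 source 0.4286
1 4 load 0.0536
2 8 source 0.0000

Γ_L=-0.875000, Γ_S=0.142857; launch V₁=1·150/350=0.428571
k=0 src: V=0.4286
k=1 load: inc=0.428571, refl=0.428571·-0.875000=-0.3750; V=0.000000+0.428571+-0.375000=0.0536
k=2 src: inc=-0.375000, refl=-0.375000·0.142857=-0.0536; V=0.428571+-0.375000+-0.053571=0.0000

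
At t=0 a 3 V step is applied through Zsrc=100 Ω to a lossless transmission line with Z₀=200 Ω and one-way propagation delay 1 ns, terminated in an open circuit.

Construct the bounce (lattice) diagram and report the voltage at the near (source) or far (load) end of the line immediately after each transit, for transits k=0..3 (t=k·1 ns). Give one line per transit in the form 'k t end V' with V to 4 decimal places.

0 0 source 2.0000
1 1 load 4.0000
2 2 source 3.3333
3 3 load 2.6667

Γ_L=1.000000, Γ_S=-0.333333; launch V₁=3·200/300=2.000000
k=0 src: V=2.0000
k=1 load: inc=2.000000, refl=2.000000·1.000000=2.0000; V=0.000000+2.000000+2.000000=4.0000
k=2 src: inc=2.000000, refl=2.000000·-0.333333=-0.6667; V=2.000000+2.000000+-0.666667=3.3333
k=3 load: inc=-0.666667, refl=-0.666667·1.000000=-0.6667; V=4.000000+-0.666667+-0.666667=2.6667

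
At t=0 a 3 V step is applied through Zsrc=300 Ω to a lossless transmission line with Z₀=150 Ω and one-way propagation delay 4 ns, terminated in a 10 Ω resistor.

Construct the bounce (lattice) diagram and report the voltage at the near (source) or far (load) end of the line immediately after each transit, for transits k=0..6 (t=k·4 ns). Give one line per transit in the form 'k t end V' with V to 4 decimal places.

Γ_L=-0.875000, Γ_S=0.333333; launch V₁=3·150/450=1.000000
k=0 src: V=1.0000
k=1 load: inc=1.000000, refl=1.000000·-0.875000=-0.8750; V=0.000000+1.000000+-0.875000=0.1250
k=2 src: inc=-0.875000, refl=-0.875000·0.333333=-0.2917; V=1.000000+-0.875000+-0.291667=-0.1667
k=3 load: inc=-0.291667, refl=-0.291667·-0.875000=0.2552; V=0.125000+-0.291667+0.255208=0.0885
k=4 src: inc=0.255208, refl=0.255208·0.333333=0.0851; V=-0.166667+0.255208+0.085069=0.1736
k=5 load: inc=0.085069, refl=0.085069·-0.875000=-0.0744; V=0.088542+0.085069+-0.074436=0.0992
k=6 src: inc=-0.074436, refl=-0.074436·0.333333=-0.0248; V=0.173611+-0.074436+-0.024812=0.0744

0 0 source 1.0000
1 4 load 0.1250
2 8 source -0.1667
3 12 load 0.0885
4 16 source 0.1736
5 20 load 0.0992
6 24 source 0.0744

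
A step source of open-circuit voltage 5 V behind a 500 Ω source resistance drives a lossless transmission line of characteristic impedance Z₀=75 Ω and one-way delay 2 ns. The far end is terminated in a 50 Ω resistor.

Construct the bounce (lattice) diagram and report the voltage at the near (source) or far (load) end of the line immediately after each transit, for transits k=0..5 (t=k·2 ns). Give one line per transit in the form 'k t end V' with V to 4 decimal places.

Γ_L=-0.200000, Γ_S=0.739130; launch V₁=5·75/575=0.652174
k=0 src: V=0.6522
k=1 load: inc=0.652174, refl=0.652174·-0.200000=-0.1304; V=0.000000+0.652174+-0.130435=0.5217
k=2 src: inc=-0.130435, refl=-0.130435·0.739130=-0.0964; V=0.652174+-0.130435+-0.096408=0.4253
k=3 load: inc=-0.096408, refl=-0.096408·-0.200000=0.0193; V=0.521739+-0.096408+0.019282=0.4446
k=4 src: inc=0.019282, refl=0.019282·0.739130=0.0143; V=0.425331+0.019282+0.014252=0.4589
k=5 load: inc=0.014252, refl=0.014252·-0.200000=-0.0029; V=0.444612+0.014252+-0.002850=0.4560

0 0 source 0.6522
1 2 load 0.5217
2 4 source 0.4253
3 6 load 0.4446
4 8 source 0.4589
5 10 load 0.4560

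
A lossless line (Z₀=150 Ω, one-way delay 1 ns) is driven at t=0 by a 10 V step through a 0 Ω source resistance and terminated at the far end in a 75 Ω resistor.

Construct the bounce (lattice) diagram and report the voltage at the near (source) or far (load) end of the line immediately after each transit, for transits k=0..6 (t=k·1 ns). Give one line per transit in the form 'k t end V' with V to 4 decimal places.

0 0 source 10.0000
1 1 load 6.6667
2 2 source 10.0000
3 3 load 8.8889
4 4 source 10.0000
5 5 load 9.6296
6 6 source 10.0000

Γ_L=-0.333333, Γ_S=-1.000000; launch V₁=10·150/150=10.000000
k=0 src: V=10.0000
k=1 load: inc=10.000000, refl=10.000000·-0.333333=-3.3333; V=0.000000+10.000000+-3.333333=6.6667
k=2 src: inc=-3.333333, refl=-3.333333·-1.000000=3.3333; V=10.000000+-3.333333+3.333333=10.0000
k=3 load: inc=3.333333, refl=3.333333·-0.333333=-1.1111; V=6.666667+3.333333+-1.111111=8.8889
k=4 src: inc=-1.111111, refl=-1.111111·-1.000000=1.1111; V=10.000000+-1.111111+1.111111=10.0000
k=5 load: inc=1.111111, refl=1.111111·-0.333333=-0.3704; V=8.888889+1.111111+-0.370370=9.6296
k=6 src: inc=-0.370370, refl=-0.370370·-1.000000=0.3704; V=10.000000+-0.370370+0.370370=10.0000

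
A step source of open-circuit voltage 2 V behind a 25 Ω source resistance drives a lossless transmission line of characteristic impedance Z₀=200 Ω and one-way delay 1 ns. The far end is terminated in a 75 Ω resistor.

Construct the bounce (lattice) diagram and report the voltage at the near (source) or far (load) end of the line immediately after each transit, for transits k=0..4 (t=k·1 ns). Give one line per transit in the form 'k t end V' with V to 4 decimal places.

Γ_L=-0.454545, Γ_S=-0.777778; launch V₁=2·200/225=1.777778
k=0 src: V=1.7778
k=1 load: inc=1.777778, refl=1.777778·-0.454545=-0.8081; V=0.000000+1.777778+-0.808081=0.9697
k=2 src: inc=-0.808081, refl=-0.808081·-0.777778=0.6285; V=1.777778+-0.808081+0.628507=1.5982
k=3 load: inc=0.628507, refl=0.628507·-0.454545=-0.2857; V=0.969697+0.628507+-0.285685=1.3125
k=4 src: inc=-0.285685, refl=-0.285685·-0.777778=0.2222; V=1.598204+-0.285685+0.222200=1.5347

0 0 source 1.7778
1 1 load 0.9697
2 2 source 1.5982
3 3 load 1.3125
4 4 source 1.5347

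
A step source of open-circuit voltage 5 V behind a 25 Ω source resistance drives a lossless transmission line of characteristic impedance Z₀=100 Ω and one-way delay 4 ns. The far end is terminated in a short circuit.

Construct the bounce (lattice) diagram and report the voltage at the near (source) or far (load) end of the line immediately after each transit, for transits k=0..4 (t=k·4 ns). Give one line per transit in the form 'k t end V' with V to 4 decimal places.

0 0 source 4.0000
1 4 load 0.0000
2 8 source 2.4000
3 12 load 0.0000
4 16 source 1.4400

Γ_L=-1.000000, Γ_S=-0.600000; launch V₁=5·100/125=4.000000
k=0 src: V=4.0000
k=1 load: inc=4.000000, refl=4.000000·-1.000000=-4.0000; V=0.000000+4.000000+-4.000000=0.0000
k=2 src: inc=-4.000000, refl=-4.000000·-0.600000=2.4000; V=4.000000+-4.000000+2.400000=2.4000
k=3 load: inc=2.400000, refl=2.400000·-1.000000=-2.4000; V=0.000000+2.400000+-2.400000=0.0000
k=4 src: inc=-2.400000, refl=-2.400000·-0.600000=1.4400; V=2.400000+-2.400000+1.440000=1.4400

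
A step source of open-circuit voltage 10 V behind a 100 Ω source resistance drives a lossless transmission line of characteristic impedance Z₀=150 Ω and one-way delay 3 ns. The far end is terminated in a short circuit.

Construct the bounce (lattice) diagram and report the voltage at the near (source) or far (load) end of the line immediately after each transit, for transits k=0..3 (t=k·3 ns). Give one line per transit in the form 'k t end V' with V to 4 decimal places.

0 0 source 6.0000
1 3 load 0.0000
2 6 source 1.2000
3 9 load 0.0000

Γ_L=-1.000000, Γ_S=-0.200000; launch V₁=10·150/250=6.000000
k=0 src: V=6.0000
k=1 load: inc=6.000000, refl=6.000000·-1.000000=-6.0000; V=0.000000+6.000000+-6.000000=0.0000
k=2 src: inc=-6.000000, refl=-6.000000·-0.200000=1.2000; V=6.000000+-6.000000+1.200000=1.2000
k=3 load: inc=1.200000, refl=1.200000·-1.000000=-1.2000; V=0.000000+1.200000+-1.200000=0.0000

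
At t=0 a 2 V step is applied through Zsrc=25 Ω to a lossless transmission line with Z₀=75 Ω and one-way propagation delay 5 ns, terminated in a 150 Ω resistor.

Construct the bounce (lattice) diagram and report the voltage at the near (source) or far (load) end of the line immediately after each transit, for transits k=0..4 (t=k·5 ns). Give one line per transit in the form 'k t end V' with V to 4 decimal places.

Γ_L=0.333333, Γ_S=-0.500000; launch V₁=2·75/100=1.500000
k=0 src: V=1.5000
k=1 load: inc=1.500000, refl=1.500000·0.333333=0.5000; V=0.000000+1.500000+0.500000=2.0000
k=2 src: inc=0.500000, refl=0.500000·-0.500000=-0.2500; V=1.500000+0.500000+-0.250000=1.7500
k=3 load: inc=-0.250000, refl=-0.250000·0.333333=-0.0833; V=2.000000+-0.250000+-0.083333=1.6667
k=4 src: inc=-0.083333, refl=-0.083333·-0.500000=0.0417; V=1.750000+-0.083333+0.041667=1.7083

0 0 source 1.5000
1 5 load 2.0000
2 10 source 1.7500
3 15 load 1.6667
4 20 source 1.7083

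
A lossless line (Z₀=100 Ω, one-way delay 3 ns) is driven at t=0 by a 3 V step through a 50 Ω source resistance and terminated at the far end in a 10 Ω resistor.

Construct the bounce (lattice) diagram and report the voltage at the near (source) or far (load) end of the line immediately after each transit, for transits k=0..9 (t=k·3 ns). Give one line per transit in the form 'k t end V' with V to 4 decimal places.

0 0 source 2.0000
1 3 load 0.3636
2 6 source 0.9091
3 9 load 0.4628
4 12 source 0.6116
5 15 load 0.4899
6 18 source 0.5304
7 21 load 0.4972
8 24 source 0.5083
9 27 load 0.4992

Γ_L=-0.818182, Γ_S=-0.333333; launch V₁=3·100/150=2.000000
k=0 src: V=2.0000
k=1 load: inc=2.000000, refl=2.000000·-0.818182=-1.6364; V=0.000000+2.000000+-1.636364=0.3636
k=2 src: inc=-1.636364, refl=-1.636364·-0.333333=0.5455; V=2.000000+-1.636364+0.545455=0.9091
k=3 load: inc=0.545455, refl=0.545455·-0.818182=-0.4463; V=0.363636+0.545455+-0.446281=0.4628
k=4 src: inc=-0.446281, refl=-0.446281·-0.333333=0.1488; V=0.909091+-0.446281+0.148760=0.6116
k=5 load: inc=0.148760, refl=0.148760·-0.818182=-0.1217; V=0.462810+0.148760+-0.121713=0.4899
k=6 src: inc=-0.121713, refl=-0.121713·-0.333333=0.0406; V=0.611570+-0.121713+0.040571=0.5304
k=7 load: inc=0.040571, refl=0.040571·-0.818182=-0.0332; V=0.489857+0.040571+-0.033194=0.4972
k=8 src: inc=-0.033194, refl=-0.033194·-0.333333=0.0111; V=0.530428+-0.033194+0.011065=0.5083
k=9 load: inc=0.011065, refl=0.011065·-0.818182=-0.0091; V=0.497234+0.011065+-0.009053=0.4992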